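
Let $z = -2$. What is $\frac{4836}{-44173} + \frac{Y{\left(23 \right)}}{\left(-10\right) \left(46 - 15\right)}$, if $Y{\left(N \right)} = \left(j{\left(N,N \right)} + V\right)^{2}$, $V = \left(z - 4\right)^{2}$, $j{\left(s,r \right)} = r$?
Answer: $- \frac{155265373}{13693630} \approx -11.339$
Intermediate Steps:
$V = 36$ ($V = \left(-2 - 4\right)^{2} = \left(-6\right)^{2} = 36$)
$Y{\left(N \right)} = \left(36 + N\right)^{2}$ ($Y{\left(N \right)} = \left(N + 36\right)^{2} = \left(36 + N\right)^{2}$)
$\frac{4836}{-44173} + \frac{Y{\left(23 \right)}}{\left(-10\right) \left(46 - 15\right)} = \frac{4836}{-44173} + \frac{\left(36 + 23\right)^{2}}{\left(-10\right) \left(46 - 15\right)} = 4836 \left(- \frac{1}{44173}\right) + \frac{59^{2}}{\left(-10\right) 31} = - \frac{4836}{44173} + \frac{3481}{-310} = - \frac{4836}{44173} + 3481 \left(- \frac{1}{310}\right) = - \frac{4836}{44173} - \frac{3481}{310} = - \frac{155265373}{13693630}$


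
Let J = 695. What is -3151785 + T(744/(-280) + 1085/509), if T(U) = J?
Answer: -3151090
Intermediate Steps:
T(U) = 695
-3151785 + T(744/(-280) + 1085/509) = -3151785 + 695 = -3151090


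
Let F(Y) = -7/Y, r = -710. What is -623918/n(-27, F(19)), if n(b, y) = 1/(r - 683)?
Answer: 869117774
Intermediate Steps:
n(b, y) = -1/1393 (n(b, y) = 1/(-710 - 683) = 1/(-1393) = -1/1393)
-623918/n(-27, F(19)) = -623918/(-1/1393) = -623918*(-1393) = 869117774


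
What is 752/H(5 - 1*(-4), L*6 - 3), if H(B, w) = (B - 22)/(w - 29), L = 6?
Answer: -3008/13 ≈ -231.38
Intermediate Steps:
H(B, w) = (-22 + B)/(-29 + w)
752/H(5 - 1*(-4), L*6 - 3) = 752/(((-22 + (5 - 1*(-4)))/(-29 + (6*6 - 3)))) = 752/(((-22 + (5 + 4))/(-29 + (36 - 3)))) = 752/(((-22 + 9)/(-29 + 33))) = 752/((-13/4)) = 752/(((¼)*(-13))) = 752/(-13/4) = 752*(-4/13) = -3008/13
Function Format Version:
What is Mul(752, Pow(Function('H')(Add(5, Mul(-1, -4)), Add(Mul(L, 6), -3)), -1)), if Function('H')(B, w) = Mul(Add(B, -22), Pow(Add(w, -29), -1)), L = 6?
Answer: Rational(-3008, 13) ≈ -231.38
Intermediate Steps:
Function('H')(B, w) = Mul(Pow(Add(-29, w), -1), Add(-22, B)) (Function('H')(B, w) = Mul(Add(-22, B), Pow(Add(-29, w), -1)) = Mul(Pow(Add(-29, w), -1), Add(-22, B)))
Mul(752, Pow(Function('H')(Add(5, Mul(-1, -4)), Add(Mul(L, 6), -3)), -1)) = Mul(752, Pow(Mul(Pow(Add(-29, Add(Mul(6, 6), -3)), -1), Add(-22, Add(5, Mul(-1, -4)))), -1)) = Mul(752, Pow(Mul(Pow(Add(-29, Add(36, -3)), -1), Add(-22, Add(5, 4))), -1)) = Mul(752, Pow(Mul(Pow(Add(-29, 33), -1), Add(-22, 9)), -1)) = Mul(752, Pow(Mul(Pow(4, -1), -13), -1)) = Mul(752, Pow(Mul(Rational(1, 4), -13), -1)) = Mul(752, Pow(Rational(-13, 4), -1)) = Mul(752, Rational(-4, 13)) = Rational(-3008, 13)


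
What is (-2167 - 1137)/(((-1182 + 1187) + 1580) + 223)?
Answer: -413/226 ≈ -1.8274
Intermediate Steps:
(-2167 - 1137)/(((-1182 + 1187) + 1580) + 223) = -3304/((5 + 1580) + 223) = -3304/(1585 + 223) = -3304/1808 = -3304*1/1808 = -413/226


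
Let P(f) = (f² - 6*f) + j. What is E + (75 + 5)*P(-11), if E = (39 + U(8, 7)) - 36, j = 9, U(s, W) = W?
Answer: 15690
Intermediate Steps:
E = 10 (E = (39 + 7) - 36 = 46 - 36 = 10)
P(f) = 9 + f² - 6*f (P(f) = (f² - 6*f) + 9 = 9 + f² - 6*f)
E + (75 + 5)*P(-11) = 10 + (75 + 5)*(9 + (-11)² - 6*(-11)) = 10 + 80*(9 + 121 + 66) = 10 + 80*196 = 10 + 15680 = 15690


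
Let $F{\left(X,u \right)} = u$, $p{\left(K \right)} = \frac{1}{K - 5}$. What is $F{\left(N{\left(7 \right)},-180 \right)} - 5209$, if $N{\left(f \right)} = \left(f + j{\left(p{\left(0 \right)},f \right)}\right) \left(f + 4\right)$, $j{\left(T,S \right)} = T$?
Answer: $-5389$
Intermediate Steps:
$p{\left(K \right)} = \frac{1}{-5 + K}$
$N{\left(f \right)} = \left(4 + f\right) \left(- \frac{1}{5} + f\right)$ ($N{\left(f \right)} = \left(f + \frac{1}{-5 + 0}\right) \left(f + 4\right) = \left(f + \frac{1}{-5}\right) \left(4 + f\right) = \left(f - \frac{1}{5}\right) \left(4 + f\right) = \left(- \frac{1}{5} + f\right) \left(4 + f\right) = \left(4 + f\right) \left(- \frac{1}{5} + f\right)$)
$F{\left(N{\left(7 \right)},-180 \right)} - 5209 = -180 - 5209 = -5389$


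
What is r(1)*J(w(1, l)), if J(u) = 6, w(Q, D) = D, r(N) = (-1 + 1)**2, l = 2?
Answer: 0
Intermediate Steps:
r(N) = 0 (r(N) = 0**2 = 0)
r(1)*J(w(1, l)) = 0*6 = 0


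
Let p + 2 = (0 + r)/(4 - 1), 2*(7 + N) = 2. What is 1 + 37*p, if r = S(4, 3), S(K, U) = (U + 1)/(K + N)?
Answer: -293/3 ≈ -97.667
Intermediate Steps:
N = -6 (N = -7 + (½)*2 = -7 + 1 = -6)
S(K, U) = (1 + U)/(-6 + K) (S(K, U) = (U + 1)/(K - 6) = (1 + U)/(-6 + K))
r = -2 (r = (1 + 3)/(-6 + 4) = 4/(-2) = -½*4 = -2)
p = -8/3 (p = -2 + (0 - 2)/(4 - 1) = -2 - 2/3 = -2 - 2*⅓ = -2 - ⅔ = -8/3 ≈ -2.6667)
1 + 37*p = 1 + 37*(-8/3) = 1 - 296/3 = -293/3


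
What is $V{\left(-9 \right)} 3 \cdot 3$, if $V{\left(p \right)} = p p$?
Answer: $729$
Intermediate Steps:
$V{\left(p \right)} = p^{2}$
$V{\left(-9 \right)} 3 \cdot 3 = \left(-9\right)^{2} \cdot 3 \cdot 3 = 81 \cdot 9 = 729$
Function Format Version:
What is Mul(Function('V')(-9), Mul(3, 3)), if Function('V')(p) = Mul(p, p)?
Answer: 729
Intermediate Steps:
Function('V')(p) = Pow(p, 2)
Mul(Function('V')(-9), Mul(3, 3)) = Mul(Pow(-9, 2), Mul(3, 3)) = Mul(81, 9) = 729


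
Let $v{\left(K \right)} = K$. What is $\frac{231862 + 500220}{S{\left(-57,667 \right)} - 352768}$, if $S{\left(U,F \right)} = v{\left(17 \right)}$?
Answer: $- \frac{732082}{352751} \approx -2.0754$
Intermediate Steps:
$S{\left(U,F \right)} = 17$
$\frac{231862 + 500220}{S{\left(-57,667 \right)} - 352768} = \frac{231862 + 500220}{17 - 352768} = \frac{732082}{-352751} = 732082 \left(- \frac{1}{352751}\right) = - \frac{732082}{352751}$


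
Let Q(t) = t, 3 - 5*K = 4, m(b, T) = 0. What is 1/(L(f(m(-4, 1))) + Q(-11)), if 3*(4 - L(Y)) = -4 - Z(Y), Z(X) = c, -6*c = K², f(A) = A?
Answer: -450/2551 ≈ -0.17640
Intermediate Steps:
K = -⅕ (K = ⅗ - ⅕*4 = ⅗ - ⅘ = -⅕ ≈ -0.20000)
c = -1/150 (c = -(-⅕)²/6 = -⅙*1/25 = -1/150 ≈ -0.0066667)
Z(X) = -1/150
L(Y) = 2399/450 (L(Y) = 4 - (-4 - 1*(-1/150))/3 = 4 - (-4 + 1/150)/3 = 4 - ⅓*(-599/150) = 4 + 599/450 = 2399/450)
1/(L(f(m(-4, 1))) + Q(-11)) = 1/(2399/450 - 11) = 1/(-2551/450) = -450/2551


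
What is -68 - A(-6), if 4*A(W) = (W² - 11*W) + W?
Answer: -92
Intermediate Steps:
A(W) = -5*W/2 + W²/4 (A(W) = ((W² - 11*W) + W)/4 = (W² - 10*W)/4 = -5*W/2 + W²/4)
-68 - A(-6) = -68 - (-6)*(-10 - 6)/4 = -68 - (-6)*(-16)/4 = -68 - 1*24 = -68 - 24 = -92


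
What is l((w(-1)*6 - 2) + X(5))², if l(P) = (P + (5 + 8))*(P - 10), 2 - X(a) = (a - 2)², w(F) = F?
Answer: 2500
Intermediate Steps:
X(a) = 2 - (-2 + a)² (X(a) = 2 - (a - 2)² = 2 - (-2 + a)²)
l(P) = (-10 + P)*(13 + P) (l(P) = (P + 13)*(-10 + P) = (13 + P)*(-10 + P) = (-10 + P)*(13 + P))
l((w(-1)*6 - 2) + X(5))² = (-130 + ((-1*6 - 2) + (2 - (-2 + 5)²))² + 3*((-1*6 - 2) + (2 - (-2 + 5)²)))² = (-130 + ((-6 - 2) + (2 - 1*3²))² + 3*((-6 - 2) + (2 - 1*3²)))² = (-130 + (-8 + (2 - 1*9))² + 3*(-8 + (2 - 1*9)))² = (-130 + (-8 + (2 - 9))² + 3*(-8 + (2 - 9)))² = (-130 + (-8 - 7)² + 3*(-8 - 7))² = (-130 + (-15)² + 3*(-15))² = (-130 + 225 - 45)² = 50² = 2500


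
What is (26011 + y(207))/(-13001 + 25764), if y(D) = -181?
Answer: 25830/12763 ≈ 2.0238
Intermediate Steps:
(26011 + y(207))/(-13001 + 25764) = (26011 - 181)/(-13001 + 25764) = 25830/12763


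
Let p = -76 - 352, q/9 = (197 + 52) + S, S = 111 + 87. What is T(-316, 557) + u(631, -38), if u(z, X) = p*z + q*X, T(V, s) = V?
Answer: -423258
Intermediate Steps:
S = 198
q = 4023 (q = 9*((197 + 52) + 198) = 9*(249 + 198) = 9*447 = 4023)
p = -428
u(z, X) = -428*z + 4023*X
T(-316, 557) + u(631, -38) = -316 + (-428*631 + 4023*(-38)) = -316 + (-270068 - 152874) = -316 - 422942 = -423258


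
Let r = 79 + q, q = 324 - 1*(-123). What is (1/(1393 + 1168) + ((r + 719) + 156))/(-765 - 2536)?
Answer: -3587962/8453861 ≈ -0.42442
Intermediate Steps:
q = 447 (q = 324 + 123 = 447)
r = 526 (r = 79 + 447 = 526)
(1/(1393 + 1168) + ((r + 719) + 156))/(-765 - 2536) = (1/(1393 + 1168) + ((526 + 719) + 156))/(-765 - 2536) = (1/2561 + (1245 + 156))/(-3301) = (1/2561 + 1401)*(-1/3301) = (3587962/2561)*(-1/3301) = -3587962/8453861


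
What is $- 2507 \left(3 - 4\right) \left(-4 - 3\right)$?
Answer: $-17549$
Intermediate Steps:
$- 2507 \left(3 - 4\right) \left(-4 - 3\right) = - 2507 \left(\left(-1\right) \left(-7\right)\right) = \left(-2507\right) 7 = -17549$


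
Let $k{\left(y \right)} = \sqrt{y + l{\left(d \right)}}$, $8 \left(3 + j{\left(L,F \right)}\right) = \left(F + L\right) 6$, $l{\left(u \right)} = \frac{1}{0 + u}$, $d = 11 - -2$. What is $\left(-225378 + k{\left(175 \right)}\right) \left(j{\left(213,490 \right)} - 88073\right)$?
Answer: $\frac{39463124355}{2} - \frac{350195 \sqrt{7397}}{26} \approx 1.973 \cdot 10^{10}$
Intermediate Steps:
$d = 13$ ($d = 11 + 2 = 13$)
$l{\left(u \right)} = \frac{1}{u}$
$j{\left(L,F \right)} = -3 + \frac{3 F}{4} + \frac{3 L}{4}$ ($j{\left(L,F \right)} = -3 + \frac{\left(F + L\right) 6}{8} = -3 + \frac{6 F + 6 L}{8} = -3 + \left(\frac{3 F}{4} + \frac{3 L}{4}\right) = -3 + \frac{3 F}{4} + \frac{3 L}{4}$)
$k{\left(y \right)} = \sqrt{\frac{1}{13} + y}$ ($k{\left(y \right)} = \sqrt{y + \frac{1}{13}} = \sqrt{\frac{1}{13} + y}$)
$\left(-225378 + k{\left(175 \right)}\right) \left(j{\left(213,490 \right)} - 88073\right) = \left(-225378 + \frac{\sqrt{13 + 169 \cdot 175}}{13}\right) \left(\left(-3 + \frac{3}{4} \cdot 490 + \frac{3}{4} \cdot 213\right) - 88073\right) = \left(-225378 + \frac{\sqrt{13 + 29575}}{13}\right) \left(\left(-3 + \frac{735}{2} + \frac{639}{4}\right) - 88073\right) = \left(-225378 + \frac{\sqrt{29588}}{13}\right) \left(\frac{2097}{4} - 88073\right) = \left(-225378 + \frac{2 \sqrt{7397}}{13}\right) \left(- \frac{350195}{4}\right) = \frac{39463124355}{2} - \frac{350195 \sqrt{7397}}{26}$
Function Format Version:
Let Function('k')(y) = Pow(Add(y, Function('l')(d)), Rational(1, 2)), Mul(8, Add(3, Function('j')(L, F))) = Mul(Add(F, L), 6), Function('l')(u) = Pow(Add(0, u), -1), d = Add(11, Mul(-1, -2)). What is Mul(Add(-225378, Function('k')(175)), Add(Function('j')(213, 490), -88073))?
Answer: Add(Rational(39463124355, 2), Mul(Rational(-350195, 26), Pow(7397, Rational(1, 2)))) ≈ 1.9730e+10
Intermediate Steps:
d = 13 (d = Add(11, 2) = 13)
Function('l')(u) = Pow(u, -1)
Function('j')(L, F) = Add(-3, Mul(Rational(3, 4), F), Mul(Rational(3, 4), L)) (Function('j')(L, F) = Add(-3, Mul(Rational(1, 8), Mul(Add(F, L), 6))) = Add(-3, Mul(Rational(1, 8), Add(Mul(6, F), Mul(6, L)))) = Add(-3, Add(Mul(Rational(3, 4), F), Mul(Rational(3, 4), L))) = Add(-3, Mul(Rational(3, 4), F), Mul(Rational(3, 4), L)))
Function('k')(y) = Pow(Add(Rational(1, 13), y), Rational(1, 2)) (Function('k')(y) = Pow(Add(y, Pow(13, -1)), Rational(1, 2)) = Pow(Add(y, Rational(1, 13)), Rational(1, 2)) = Pow(Add(Rational(1, 13), y), Rational(1, 2)))
Mul(Add(-225378, Function('k')(175)), Add(Function('j')(213, 490), -88073)) = Mul(Add(-225378, Mul(Rational(1, 13), Pow(Add(13, Mul(169, 175)), Rational(1, 2)))), Add(Add(-3, Mul(Rational(3, 4), 490), Mul(Rational(3, 4), 213)), -88073)) = Mul(Add(-225378, Mul(Rational(1, 13), Pow(Add(13, 29575), Rational(1, 2)))), Add(Add(-3, Rational(735, 2), Rational(639, 4)), -88073)) = Mul(Add(-225378, Mul(Rational(1, 13), Pow(29588, Rational(1, 2)))), Add(Rational(2097, 4), -88073)) = Mul(Add(-225378, Mul(Rational(1, 13), Mul(2, Pow(7397, Rational(1, 2))))), Rational(-350195, 4)) = Mul(Add(-225378, Mul(Rational(2, 13), Pow(7397, Rational(1, 2)))), Rational(-350195, 4)) = Add(Rational(39463124355, 2), Mul(Rational(-350195, 26), Pow(7397, Rational(1, 2))))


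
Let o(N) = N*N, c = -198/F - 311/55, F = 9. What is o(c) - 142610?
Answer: -429081809/3025 ≈ -1.4185e+5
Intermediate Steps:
c = -1521/55 (c = -198/9 - 311/55 = -198*⅑ - 311*1/55 = -22 - 311/55 = -1521/55 ≈ -27.655)
o(N) = N²
o(c) - 142610 = (-1521/55)² - 142610 = 2313441/3025 - 142610 = -429081809/3025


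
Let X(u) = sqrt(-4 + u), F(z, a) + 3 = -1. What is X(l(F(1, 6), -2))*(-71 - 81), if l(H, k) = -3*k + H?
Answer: -152*I*sqrt(2) ≈ -214.96*I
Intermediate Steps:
F(z, a) = -4 (F(z, a) = -3 - 1 = -4)
l(H, k) = H - 3*k
X(l(F(1, 6), -2))*(-71 - 81) = sqrt(-4 + (-4 - 3*(-2)))*(-71 - 81) = sqrt(-4 + (-4 + 6))*(-152) = sqrt(-4 + 2)*(-152) = sqrt(-2)*(-152) = (I*sqrt(2))*(-152) = -152*I*sqrt(2)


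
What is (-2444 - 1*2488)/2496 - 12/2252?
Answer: -232017/117104 ≈ -1.9813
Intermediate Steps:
(-2444 - 1*2488)/2496 - 12/2252 = (-2444 - 2488)*(1/2496) - 12*1/2252 = -4932*1/2496 - 3/563 = -411/208 - 3/563 = -232017/117104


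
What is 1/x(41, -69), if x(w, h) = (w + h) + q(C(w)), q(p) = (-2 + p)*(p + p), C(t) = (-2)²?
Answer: -1/12 ≈ -0.083333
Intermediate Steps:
C(t) = 4
q(p) = 2*p*(-2 + p) (q(p) = (-2 + p)*(2*p) = 2*p*(-2 + p))
x(w, h) = 16 + h + w (x(w, h) = (w + h) + 2*4*(-2 + 4) = (h + w) + 2*4*2 = (h + w) + 16 = 16 + h + w)
1/x(41, -69) = 1/(16 - 69 + 41) = 1/(-12) = -1/12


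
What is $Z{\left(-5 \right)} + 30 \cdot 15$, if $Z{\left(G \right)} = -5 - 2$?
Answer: $443$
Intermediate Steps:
$Z{\left(G \right)} = -7$ ($Z{\left(G \right)} = -5 - 2 = -7$)
$Z{\left(-5 \right)} + 30 \cdot 15 = -7 + 30 \cdot 15 = -7 + 450 = 443$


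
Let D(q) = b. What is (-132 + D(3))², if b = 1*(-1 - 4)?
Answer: 18769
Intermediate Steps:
b = -5 (b = 1*(-5) = -5)
D(q) = -5
(-132 + D(3))² = (-132 - 5)² = (-137)² = 18769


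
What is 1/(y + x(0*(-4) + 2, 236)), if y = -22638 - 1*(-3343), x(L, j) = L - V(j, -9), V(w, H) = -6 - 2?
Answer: -1/19285 ≈ -5.1854e-5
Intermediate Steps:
V(w, H) = -8
x(L, j) = 8 + L (x(L, j) = L - 1*(-8) = L + 8 = 8 + L)
y = -19295 (y = -22638 + 3343 = -19295)
1/(y + x(0*(-4) + 2, 236)) = 1/(-19295 + (8 + (0*(-4) + 2))) = 1/(-19295 + (8 + (0 + 2))) = 1/(-19295 + (8 + 2)) = 1/(-19295 + 10) = 1/(-19285) = -1/19285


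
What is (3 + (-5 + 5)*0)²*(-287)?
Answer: -2583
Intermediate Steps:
(3 + (-5 + 5)*0)²*(-287) = (3 + 0*0)²*(-287) = (3 + 0)²*(-287) = 3²*(-287) = 9*(-287) = -2583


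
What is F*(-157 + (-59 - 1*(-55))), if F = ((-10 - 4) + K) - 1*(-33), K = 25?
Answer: -7084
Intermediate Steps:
F = 44 (F = ((-10 - 4) + 25) - 1*(-33) = (-14 + 25) + 33 = 11 + 33 = 44)
F*(-157 + (-59 - 1*(-55))) = 44*(-157 + (-59 - 1*(-55))) = 44*(-157 + (-59 + 55)) = 44*(-157 - 4) = 44*(-161) = -7084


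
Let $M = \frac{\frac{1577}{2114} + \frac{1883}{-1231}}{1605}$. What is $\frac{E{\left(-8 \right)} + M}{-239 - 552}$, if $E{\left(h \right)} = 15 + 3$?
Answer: $- \frac{15035877977}{660761228274} \approx -0.022755$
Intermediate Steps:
$M = - \frac{407875}{835349214}$ ($M = \left(1577 \cdot \frac{1}{2114} + 1883 \left(- \frac{1}{1231}\right)\right) \frac{1}{1605} = \left(\frac{1577}{2114} - \frac{1883}{1231}\right) \frac{1}{1605} = \left(- \frac{2039375}{2602334}\right) \frac{1}{1605} = - \frac{407875}{835349214} \approx -0.00048827$)
$E{\left(h \right)} = 18$
$\frac{E{\left(-8 \right)} + M}{-239 - 552} = \frac{18 - \frac{407875}{835349214}}{-239 - 552} = \frac{15035877977}{835349214 \left(-791\right)} = \frac{15035877977}{835349214} \left(- \frac{1}{791}\right) = - \frac{15035877977}{660761228274}$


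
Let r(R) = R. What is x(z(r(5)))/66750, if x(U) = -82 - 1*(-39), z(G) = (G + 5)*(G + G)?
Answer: -43/66750 ≈ -0.00064419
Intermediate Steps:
z(G) = 2*G*(5 + G) (z(G) = (5 + G)*(2*G) = 2*G*(5 + G))
x(U) = -43 (x(U) = -82 + 39 = -43)
x(z(r(5)))/66750 = -43/66750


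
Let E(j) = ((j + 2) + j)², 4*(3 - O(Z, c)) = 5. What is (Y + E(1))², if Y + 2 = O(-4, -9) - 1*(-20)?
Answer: 20449/16 ≈ 1278.1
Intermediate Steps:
O(Z, c) = 7/4 (O(Z, c) = 3 - ¼*5 = 3 - 5/4 = 7/4)
E(j) = (2 + 2*j)² (E(j) = ((2 + j) + j)² = (2 + 2*j)²)
Y = 79/4 (Y = -2 + (7/4 - 1*(-20)) = -2 + (7/4 + 20) = -2 + 87/4 = 79/4 ≈ 19.750)
(Y + E(1))² = (79/4 + 4*(1 + 1)²)² = (79/4 + 4*2²)² = (79/4 + 4*4)² = (79/4 + 16)² = (143/4)² = 20449/16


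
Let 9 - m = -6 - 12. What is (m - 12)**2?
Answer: 225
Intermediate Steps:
m = 27 (m = 9 - (-6 - 12) = 9 - 1*(-18) = 9 + 18 = 27)
(m - 12)**2 = (27 - 12)**2 = 15**2 = 225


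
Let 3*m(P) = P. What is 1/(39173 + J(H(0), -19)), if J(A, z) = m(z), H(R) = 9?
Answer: 3/117500 ≈ 2.5532e-5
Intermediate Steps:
m(P) = P/3
J(A, z) = z/3
1/(39173 + J(H(0), -19)) = 1/(39173 + (⅓)*(-19)) = 1/(39173 - 19/3) = 1/(117500/3) = 3/117500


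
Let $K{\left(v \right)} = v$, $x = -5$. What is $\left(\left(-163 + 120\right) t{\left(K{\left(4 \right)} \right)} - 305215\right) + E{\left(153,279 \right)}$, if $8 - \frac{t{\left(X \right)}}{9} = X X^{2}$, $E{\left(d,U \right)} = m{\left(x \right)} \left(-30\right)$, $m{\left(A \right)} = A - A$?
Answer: $-283543$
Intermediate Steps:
$m{\left(A \right)} = 0$
$E{\left(d,U \right)} = 0$ ($E{\left(d,U \right)} = 0 \left(-30\right) = 0$)
$t{\left(X \right)} = 72 - 9 X^{3}$ ($t{\left(X \right)} = 72 - 9 X X^{2} = 72 - 9 X^{3}$)
$\left(\left(-163 + 120\right) t{\left(K{\left(4 \right)} \right)} - 305215\right) + E{\left(153,279 \right)} = \left(\left(-163 + 120\right) \left(72 - 9 \cdot 4^{3}\right) - 305215\right) + 0 = \left(- 43 \left(72 - 576\right) - 305215\right) + 0 = \left(\left(-43\right) \left(-504\right) - 305215\right) + 0 = \left(21672 - 305215\right) + 0 = -283543 + 0 = -283543$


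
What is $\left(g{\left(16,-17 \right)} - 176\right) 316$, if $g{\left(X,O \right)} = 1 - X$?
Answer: $-60356$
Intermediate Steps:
$\left(g{\left(16,-17 \right)} - 176\right) 316 = \left(\left(1 - 16\right) - 176\right) 316 = \left(-15 - 176\right) 316 = \left(-191\right) 316 = -60356$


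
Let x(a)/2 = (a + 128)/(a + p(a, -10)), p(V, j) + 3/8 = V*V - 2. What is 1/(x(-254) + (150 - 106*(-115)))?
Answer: 171359/2114569388 ≈ 8.1037e-5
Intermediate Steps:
p(V, j) = -19/8 + V² (p(V, j) = -3/8 + (V*V - 2) = -3/8 + (V² - 2) = -3/8 + (-2 + V²) = -19/8 + V²)
x(a) = 2*(128 + a)/(-19/8 + a + a²) (x(a) = 2*((a + 128)/(a + (-19/8 + a²))) = 2*((128 + a)/(-19/8 + a + a²)) = 2*(128 + a)/(-19/8 + a + a²))
1/(x(-254) + (150 - 106*(-115))) = 1/(16*(128 - 254)/(-19 + 8*(-254) + 8*(-254)²) + (150 - 106*(-115))) = 1/(16*(-126)/(-19 - 2032 + 8*64516) + (150 + 12190)) = 1/(16*(-126)/(-19 - 2032 + 516128) + 12340) = 1/(16*(-126)/514077 + 12340) = 1/(16*(1/514077)*(-126) + 12340) = 1/(-672/171359 + 12340) = 1/(2114569388/171359) = 171359/2114569388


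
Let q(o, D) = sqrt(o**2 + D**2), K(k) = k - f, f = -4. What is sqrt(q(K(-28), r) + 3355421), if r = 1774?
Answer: sqrt(3355421 + 2*sqrt(786913)) ≈ 1832.3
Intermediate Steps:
K(k) = 4 + k (K(k) = k - 1*(-4) = k + 4 = 4 + k)
q(o, D) = sqrt(D**2 + o**2)
sqrt(q(K(-28), r) + 3355421) = sqrt(sqrt(1774**2 + (4 - 28)**2) + 3355421) = sqrt(sqrt(3147076 + (-24)**2) + 3355421) = sqrt(sqrt(3147076 + 576) + 3355421) = sqrt(sqrt(3147652) + 3355421) = sqrt(2*sqrt(786913) + 3355421) = sqrt(3355421 + 2*sqrt(786913))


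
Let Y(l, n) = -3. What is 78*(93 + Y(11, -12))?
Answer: 7020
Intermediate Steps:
78*(93 + Y(11, -12)) = 78*(93 - 3) = 78*90 = 7020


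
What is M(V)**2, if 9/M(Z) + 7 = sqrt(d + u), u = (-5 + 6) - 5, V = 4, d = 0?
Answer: 3645/2809 + 2268*I/2809 ≈ 1.2976 + 0.8074*I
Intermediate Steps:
u = -4 (u = 1 - 5 = -4)
M(Z) = 9*(-7 - 2*I)/53 (M(Z) = 9/(-7 + sqrt(0 - 4)) = 9/(-7 + sqrt(-4)) = 9/(-7 + 2*I) = 9*((-7 - 2*I)/53) = 9*(-7 - 2*I)/53)
M(V)**2 = (-63/53 - 18*I/53)**2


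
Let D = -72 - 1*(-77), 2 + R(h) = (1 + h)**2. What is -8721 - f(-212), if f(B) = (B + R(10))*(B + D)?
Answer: -27972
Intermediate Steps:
R(h) = -2 + (1 + h)**2
D = 5 (D = -72 + 77 = 5)
f(B) = (5 + B)*(119 + B) (f(B) = (B + (-2 + (1 + 10)**2))*(B + 5) = (B + (-2 + 11**2))*(5 + B) = (B + (-2 + 121))*(5 + B) = (B + 119)*(5 + B) = (119 + B)*(5 + B) = (5 + B)*(119 + B))
-8721 - f(-212) = -8721 - (595 + (-212)**2 + 124*(-212)) = -8721 - (595 + 44944 - 26288) = -8721 - 1*19251 = -8721 - 19251 = -27972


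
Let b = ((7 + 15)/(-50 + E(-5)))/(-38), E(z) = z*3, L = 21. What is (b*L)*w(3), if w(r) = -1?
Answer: -231/1235 ≈ -0.18704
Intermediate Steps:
E(z) = 3*z
b = 11/1235 (b = ((7 + 15)/(-50 + 3*(-5)))/(-38) = (22/(-50 - 15))*(-1/38) = (22/(-65))*(-1/38) = (22*(-1/65))*(-1/38) = -22/65*(-1/38) = 11/1235 ≈ 0.0089069)
(b*L)*w(3) = ((11/1235)*21)*(-1) = (231/1235)*(-1) = -231/1235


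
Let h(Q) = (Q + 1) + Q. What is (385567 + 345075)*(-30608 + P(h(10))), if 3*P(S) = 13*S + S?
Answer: -22291887420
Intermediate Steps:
h(Q) = 1 + 2*Q (h(Q) = (1 + Q) + Q = 1 + 2*Q)
P(S) = 14*S/3 (P(S) = (13*S + S)/3 = (14*S)/3 = 14*S/3)
(385567 + 345075)*(-30608 + P(h(10))) = (385567 + 345075)*(-30608 + 14*(1 + 2*10)/3) = 730642*(-30608 + 14*(1 + 20)/3) = 730642*(-30608 + (14/3)*21) = 730642*(-30608 + 98) = 730642*(-30510) = -22291887420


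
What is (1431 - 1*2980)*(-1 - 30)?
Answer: 48019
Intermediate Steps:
(1431 - 1*2980)*(-1 - 30) = (1431 - 2980)*(-31) = -1549*(-31) = 48019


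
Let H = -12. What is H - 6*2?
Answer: -24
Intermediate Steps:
H - 6*2 = -12 - 6*2 = -12 - 12 = -24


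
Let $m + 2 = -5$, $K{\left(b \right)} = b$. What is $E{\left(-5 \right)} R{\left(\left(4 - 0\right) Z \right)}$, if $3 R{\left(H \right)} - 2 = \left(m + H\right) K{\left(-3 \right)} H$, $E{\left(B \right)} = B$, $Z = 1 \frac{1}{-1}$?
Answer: $\frac{650}{3} \approx 216.67$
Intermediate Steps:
$Z = -1$ ($Z = 1 \left(-1\right) = -1$)
$m = -7$ ($m = -2 - 5 = -7$)
$R{\left(H \right)} = \frac{2}{3} + \frac{H \left(21 - 3 H\right)}{3}$ ($R{\left(H \right)} = \frac{2}{3} + \frac{\left(-7 + H\right) \left(-3\right) H}{3} = \frac{2}{3} + \frac{\left(21 - 3 H\right) H}{3} = \frac{2}{3} + \frac{H \left(21 - 3 H\right)}{3}$)
$E{\left(-5 \right)} R{\left(\left(4 - 0\right) Z \right)} = - 5 \left(\frac{2}{3} - \left(\left(4 - 0\right) \left(-1\right)\right)^{2} + 7 \left(4 - 0\right) \left(-1\right)\right) = - 5 \left(\frac{2}{3} - \left(\left(4 + 0\right) \left(-1\right)\right)^{2} + 7 \left(4 + 0\right) \left(-1\right)\right) = - 5 \left(\frac{2}{3} - \left(4 \left(-1\right)\right)^{2} + 7 \cdot 4 \left(-1\right)\right) = - 5 \left(\frac{2}{3} - \left(-4\right)^{2} + 7 \left(-4\right)\right) = - 5 \left(\frac{2}{3} - 16 - 28\right) = \left(-5\right) \left(- \frac{130}{3}\right) = \frac{650}{3}$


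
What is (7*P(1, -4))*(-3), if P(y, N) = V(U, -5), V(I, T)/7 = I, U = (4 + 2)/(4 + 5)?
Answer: -98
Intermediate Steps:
U = ⅔ (U = 6/9 = 6*(⅑) = ⅔ ≈ 0.66667)
V(I, T) = 7*I
P(y, N) = 14/3 (P(y, N) = 7*(⅔) = 14/3)
(7*P(1, -4))*(-3) = (7*(14/3))*(-3) = (98/3)*(-3) = -98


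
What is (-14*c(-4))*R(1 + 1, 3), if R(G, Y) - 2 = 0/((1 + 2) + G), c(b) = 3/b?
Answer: 21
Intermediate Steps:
R(G, Y) = 2 (R(G, Y) = 2 + 0/((1 + 2) + G) = 2 + 0/(3 + G) = 2 + 0 = 2)
(-14*c(-4))*R(1 + 1, 3) = -42/(-4)*2 = -42*(-1)/4*2 = -14*(-3/4)*2 = (21/2)*2 = 21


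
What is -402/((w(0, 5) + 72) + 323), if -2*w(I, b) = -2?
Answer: -67/66 ≈ -1.0152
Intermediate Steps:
w(I, b) = 1 (w(I, b) = -½*(-2) = 1)
-402/((w(0, 5) + 72) + 323) = -402/((1 + 72) + 323) = -402/(73 + 323) = -402/396 = -402*1/396 = -67/66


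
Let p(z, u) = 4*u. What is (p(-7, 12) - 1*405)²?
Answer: 127449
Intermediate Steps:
(p(-7, 12) - 1*405)² = (4*12 - 1*405)² = (48 - 405)² = (-357)² = 127449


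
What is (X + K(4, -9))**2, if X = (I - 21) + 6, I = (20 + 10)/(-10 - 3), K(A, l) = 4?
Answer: 29929/169 ≈ 177.09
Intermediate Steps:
I = -30/13 (I = 30/(-13) = 30*(-1/13) = -30/13 ≈ -2.3077)
X = -225/13 (X = (-30/13 - 21) + 6 = -303/13 + 6 = -225/13 ≈ -17.308)
(X + K(4, -9))**2 = (-225/13 + 4)**2 = (-173/13)**2 = 29929/169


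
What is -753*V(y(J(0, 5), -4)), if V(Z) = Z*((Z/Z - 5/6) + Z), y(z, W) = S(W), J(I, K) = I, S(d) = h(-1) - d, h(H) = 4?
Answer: -49196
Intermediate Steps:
S(d) = 4 - d
y(z, W) = 4 - W
V(Z) = Z*(⅙ + Z) (V(Z) = Z*((1 - 5*⅙) + Z) = Z*((1 - ⅚) + Z) = Z*(⅙ + Z))
-753*V(y(J(0, 5), -4)) = -753*(4 - 1*(-4))*(⅙ + (4 - 1*(-4))) = -753*(4 + 4)*(⅙ + (4 + 4)) = -6024*(⅙ + 8) = -6024*49/6 = -753*196/3 = -49196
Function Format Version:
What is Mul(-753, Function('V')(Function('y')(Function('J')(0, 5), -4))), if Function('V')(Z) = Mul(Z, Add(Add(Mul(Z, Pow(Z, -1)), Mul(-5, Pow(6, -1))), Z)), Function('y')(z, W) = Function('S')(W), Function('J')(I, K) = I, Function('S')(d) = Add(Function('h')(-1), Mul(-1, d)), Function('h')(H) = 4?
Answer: -49196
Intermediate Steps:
Function('S')(d) = Add(4, Mul(-1, d))
Function('y')(z, W) = Add(4, Mul(-1, W))
Function('V')(Z) = Mul(Z, Add(Rational(1, 6), Z)) (Function('V')(Z) = Mul(Z, Add(Add(1, Mul(-5, Rational(1, 6))), Z)) = Mul(Z, Add(Add(1, Rational(-5, 6)), Z)) = Mul(Z, Add(Rational(1, 6), Z)))
Mul(-753, Function('V')(Function('y')(Function('J')(0, 5), -4))) = Mul(-753, Mul(Add(4, Mul(-1, -4)), Add(Rational(1, 6), Add(4, Mul(-1, -4))))) = Mul(-753, Mul(Add(4, 4), Add(Rational(1, 6), Add(4, 4)))) = Mul(-753, Mul(8, Add(Rational(1, 6), 8))) = Mul(-753, Mul(8, Rational(49, 6))) = Mul(-753, Rational(196, 3)) = -49196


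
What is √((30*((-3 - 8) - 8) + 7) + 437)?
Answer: 3*I*√14 ≈ 11.225*I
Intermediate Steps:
√((30*((-3 - 8) - 8) + 7) + 437) = √((30*(-11 - 8) + 7) + 437) = √((30*(-19) + 7) + 437) = √((-570 + 7) + 437) = √(-563 + 437) = √(-126) = 3*I*√14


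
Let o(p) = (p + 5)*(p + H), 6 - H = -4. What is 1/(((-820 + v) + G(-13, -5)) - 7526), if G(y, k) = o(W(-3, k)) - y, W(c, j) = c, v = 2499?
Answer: -1/5820 ≈ -0.00017182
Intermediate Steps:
H = 10 (H = 6 - 1*(-4) = 6 + 4 = 10)
o(p) = (5 + p)*(10 + p) (o(p) = (p + 5)*(p + 10) = (5 + p)*(10 + p))
G(y, k) = 14 - y (G(y, k) = (50 + (-3)² + 15*(-3)) - y = (50 + 9 - 45) - y = 14 - y)
1/(((-820 + v) + G(-13, -5)) - 7526) = 1/(((-820 + 2499) + (14 - 1*(-13))) - 7526) = 1/((1679 + (14 + 13)) - 7526) = 1/((1679 + 27) - 7526) = 1/(1706 - 7526) = 1/(-5820) = -1/5820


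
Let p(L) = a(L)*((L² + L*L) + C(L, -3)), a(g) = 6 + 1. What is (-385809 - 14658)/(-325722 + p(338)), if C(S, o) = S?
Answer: -400467/1276060 ≈ -0.31383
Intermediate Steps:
a(g) = 7
p(L) = 7*L + 14*L² (p(L) = 7*((L² + L*L) + L) = 7*((L² + L²) + L) = 7*(2*L² + L) = 7*(L + 2*L²) = 7*L + 14*L²)
(-385809 - 14658)/(-325722 + p(338)) = (-385809 - 14658)/(-325722 + 7*338*(1 + 2*338)) = -400467/(-325722 + 7*338*(1 + 676)) = -400467/(-325722 + 7*338*677) = -400467/(-325722 + 1601782) = -400467/1276060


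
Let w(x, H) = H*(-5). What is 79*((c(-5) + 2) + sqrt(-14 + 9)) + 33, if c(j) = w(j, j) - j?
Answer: 2561 + 79*I*sqrt(5) ≈ 2561.0 + 176.65*I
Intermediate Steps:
w(x, H) = -5*H
c(j) = -6*j (c(j) = -5*j - j = -6*j)
79*((c(-5) + 2) + sqrt(-14 + 9)) + 33 = 79*((-6*(-5) + 2) + sqrt(-14 + 9)) + 33 = 79*((30 + 2) + sqrt(-5)) + 33 = 79*(32 + I*sqrt(5)) + 33 = (2528 + 79*I*sqrt(5)) + 33 = 2561 + 79*I*sqrt(5)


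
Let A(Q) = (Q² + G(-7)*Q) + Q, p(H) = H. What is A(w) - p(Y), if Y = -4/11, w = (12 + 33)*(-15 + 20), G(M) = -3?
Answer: 551929/11 ≈ 50175.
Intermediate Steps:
w = 225 (w = 45*5 = 225)
Y = -4/11 (Y = -4*1/11 = -4/11 ≈ -0.36364)
A(Q) = Q² - 2*Q (A(Q) = (Q² - 3*Q) + Q = Q² - 2*Q)
A(w) - p(Y) = 225*(-2 + 225) - 1*(-4/11) = 225*223 + 4/11 = 50175 + 4/11 = 551929/11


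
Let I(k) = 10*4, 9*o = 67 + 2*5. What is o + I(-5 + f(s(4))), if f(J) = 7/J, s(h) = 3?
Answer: 437/9 ≈ 48.556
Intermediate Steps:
o = 77/9 (o = (67 + 2*5)/9 = (67 + 10)/9 = (1/9)*77 = 77/9 ≈ 8.5556)
I(k) = 40
o + I(-5 + f(s(4))) = 77/9 + 40 = 437/9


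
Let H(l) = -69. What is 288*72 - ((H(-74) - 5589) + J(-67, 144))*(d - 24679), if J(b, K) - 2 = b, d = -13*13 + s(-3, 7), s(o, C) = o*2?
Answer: -142218706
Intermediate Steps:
s(o, C) = 2*o
d = -175 (d = -13*13 + 2*(-3) = -169 - 6 = -175)
J(b, K) = 2 + b
288*72 - ((H(-74) - 5589) + J(-67, 144))*(d - 24679) = 288*72 - ((-69 - 5589) + (2 - 67))*(-175 - 24679) = 20736 - (-5658 - 65)*(-24854) = 20736 - (-5723)*(-24854) = 20736 - 1*142239442 = 20736 - 142239442 = -142218706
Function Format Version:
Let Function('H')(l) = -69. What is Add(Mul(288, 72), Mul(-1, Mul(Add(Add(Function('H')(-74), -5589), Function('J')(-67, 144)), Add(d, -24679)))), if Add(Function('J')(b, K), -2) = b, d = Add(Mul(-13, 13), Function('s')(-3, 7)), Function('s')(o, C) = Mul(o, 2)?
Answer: -142218706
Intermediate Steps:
Function('s')(o, C) = Mul(2, o)
d = -175 (d = Add(Mul(-13, 13), Mul(2, -3)) = Add(-169, -6) = -175)
Function('J')(b, K) = Add(2, b)
Add(Mul(288, 72), Mul(-1, Mul(Add(Add(Function('H')(-74), -5589), Function('J')(-67, 144)), Add(d, -24679)))) = Add(Mul(288, 72), Mul(-1, Mul(Add(Add(-69, -5589), Add(2, -67)), Add(-175, -24679)))) = Add(20736, Mul(-1, Mul(Add(-5658, -65), -24854))) = Add(20736, Mul(-1, Mul(-5723, -24854))) = Add(20736, Mul(-1, 142239442)) = Add(20736, -142239442) = -142218706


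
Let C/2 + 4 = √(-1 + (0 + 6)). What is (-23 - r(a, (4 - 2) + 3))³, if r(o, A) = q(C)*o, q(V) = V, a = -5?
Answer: -344547 + 124070*√5 ≈ -67118.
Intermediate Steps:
C = -8 + 2*√5 (C = -8 + 2*√(-1 + (0 + 6)) = -8 + 2*√(-1 + 6) = -8 + 2*√5 ≈ -3.5279)
r(o, A) = o*(-8 + 2*√5) (r(o, A) = (-8 + 2*√5)*o = o*(-8 + 2*√5))
(-23 - r(a, (4 - 2) + 3))³ = (-23 - 2*(-5)*(-4 + √5))³ = (-23 - (40 - 10*√5))³ = (-23 + (-40 + 10*√5))³ = (-63 + 10*√5)³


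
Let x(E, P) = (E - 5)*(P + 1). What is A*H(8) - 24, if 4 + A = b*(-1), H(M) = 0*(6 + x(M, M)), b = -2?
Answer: -24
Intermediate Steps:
x(E, P) = (1 + P)*(-5 + E) (x(E, P) = (-5 + E)*(1 + P) = (1 + P)*(-5 + E))
H(M) = 0 (H(M) = 0*(6 + (-5 + M - 5*M + M*M)) = 0*(6 + (-5 + M - 5*M + M²)) = 0*(6 + (-5 + M² - 4*M)) = 0*(1 + M² - 4*M) = 0)
A = -2 (A = -4 - 2*(-1) = -4 + 2 = -2)
A*H(8) - 24 = -2*0 - 24 = 0 - 24 = -24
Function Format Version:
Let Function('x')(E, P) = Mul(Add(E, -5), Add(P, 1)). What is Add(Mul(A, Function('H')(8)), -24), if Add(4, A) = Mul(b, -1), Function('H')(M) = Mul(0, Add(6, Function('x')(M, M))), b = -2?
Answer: -24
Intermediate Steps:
Function('x')(E, P) = Mul(Add(1, P), Add(-5, E)) (Function('x')(E, P) = Mul(Add(-5, E), Add(1, P)) = Mul(Add(1, P), Add(-5, E)))
Function('H')(M) = 0 (Function('H')(M) = Mul(0, Add(6, Add(-5, M, Mul(-5, M), Mul(M, M)))) = Mul(0, Add(6, Add(-5, M, Mul(-5, M), Pow(M, 2)))) = Mul(0, Add(6, Add(-5, Pow(M, 2), Mul(-4, M)))) = Mul(0, Add(1, Pow(M, 2), Mul(-4, M))) = 0)
A = -2 (A = Add(-4, Mul(-2, -1)) = Add(-4, 2) = -2)
Add(Mul(A, Function('H')(8)), -24) = Add(Mul(-2, 0), -24) = Add(0, -24) = -24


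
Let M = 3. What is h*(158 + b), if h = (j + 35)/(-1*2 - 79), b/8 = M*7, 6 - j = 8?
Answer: -3586/27 ≈ -132.81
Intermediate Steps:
j = -2 (j = 6 - 1*8 = 6 - 8 = -2)
b = 168 (b = 8*(3*7) = 8*21 = 168)
h = -11/27 (h = (-2 + 35)/(-1*2 - 79) = 33/(-2 - 79) = 33/(-81) = 33*(-1/81) = -11/27 ≈ -0.40741)
h*(158 + b) = -11*(158 + 168)/27 = -11/27*326 = -3586/27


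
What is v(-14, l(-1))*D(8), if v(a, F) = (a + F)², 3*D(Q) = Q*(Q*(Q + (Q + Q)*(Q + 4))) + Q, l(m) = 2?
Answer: 614784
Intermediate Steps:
D(Q) = Q/3 + Q²*(Q + 2*Q*(4 + Q))/3 (D(Q) = (Q*(Q*(Q + (Q + Q)*(Q + 4))) + Q)/3 = (Q*(Q*(Q + (2*Q)*(4 + Q))) + Q)/3 = (Q*(Q*(Q + 2*Q*(4 + Q))) + Q)/3 = (Q²*(Q + 2*Q*(4 + Q)) + Q)/3 = (Q + Q²*(Q + 2*Q*(4 + Q)))/3 = Q/3 + Q²*(Q + 2*Q*(4 + Q))/3)
v(a, F) = (F + a)²
v(-14, l(-1))*D(8) = (2 - 14)²*((⅓)*8*(1 + 2*8³ + 9*8²)) = (-12)²*((⅓)*8*(1 + 2*512 + 9*64)) = 144*((⅓)*8*(1 + 1024 + 576)) = 144*((⅓)*8*1601) = 144*(12808/3) = 614784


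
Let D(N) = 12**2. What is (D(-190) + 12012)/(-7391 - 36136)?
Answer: -4052/14509 ≈ -0.27927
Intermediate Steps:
D(N) = 144
(D(-190) + 12012)/(-7391 - 36136) = (144 + 12012)/(-7391 - 36136) = 12156/(-43527) = 12156*(-1/43527) = -4052/14509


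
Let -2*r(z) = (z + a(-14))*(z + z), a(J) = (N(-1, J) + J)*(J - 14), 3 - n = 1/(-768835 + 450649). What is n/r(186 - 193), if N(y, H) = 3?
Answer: 954559/670417902 ≈ 0.0014238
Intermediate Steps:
n = 954559/318186 (n = 3 - 1/(-768835 + 450649) = 3 - 1/(-318186) = 3 - 1*(-1/318186) = 3 + 1/318186 = 954559/318186 ≈ 3.0000)
a(J) = (-14 + J)*(3 + J) (a(J) = (3 + J)*(J - 14) = (3 + J)*(-14 + J) = (-14 + J)*(3 + J))
r(z) = -z*(308 + z) (r(z) = -(z + (-42 + (-14)**2 - 11*(-14)))*(z + z)/2 = -(z + (-42 + 196 + 154))*2*z/2 = -(z + 308)*2*z/2 = -(308 + z)*2*z/2 = -z*(308 + z))
n/r(186 - 193) = 954559/(318186*((-(186 - 193)*(308 + (186 - 193))))) = 954559/(318186*((-1*(-7)*(308 - 7)))) = 954559/(318186*((-1*(-7)*301))) = (954559/318186)/2107 = (954559/318186)*(1/2107) = 954559/670417902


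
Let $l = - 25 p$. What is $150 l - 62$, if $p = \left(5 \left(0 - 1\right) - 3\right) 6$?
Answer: $179938$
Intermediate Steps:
$p = -48$ ($p = \left(5 \left(-1\right) - 3\right) 6 = \left(-5 - 3\right) 6 = \left(-8\right) 6 = -48$)
$l = 1200$ ($l = \left(-25\right) \left(-48\right) = 1200$)
$150 l - 62 = 150 \cdot 1200 - 62 = 180000 - 62 = 179938$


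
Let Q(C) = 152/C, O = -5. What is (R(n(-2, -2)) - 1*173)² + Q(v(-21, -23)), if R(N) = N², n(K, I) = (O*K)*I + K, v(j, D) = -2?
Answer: 96645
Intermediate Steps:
n(K, I) = K - 5*I*K (n(K, I) = (-5*K)*I + K = -5*I*K + K = K - 5*I*K)
(R(n(-2, -2)) - 1*173)² + Q(v(-21, -23)) = ((-2*(1 - 5*(-2)))² - 1*173)² + 152/(-2) = ((-2*(1 + 10))² - 173)² + 152*(-½) = ((-2*11)² - 173)² - 76 = ((-22)² - 173)² - 76 = (484 - 173)² - 76 = 311² - 76 = 96721 - 76 = 96645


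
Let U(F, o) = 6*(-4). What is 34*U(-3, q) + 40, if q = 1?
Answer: -776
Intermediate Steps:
U(F, o) = -24
34*U(-3, q) + 40 = 34*(-24) + 40 = -816 + 40 = -776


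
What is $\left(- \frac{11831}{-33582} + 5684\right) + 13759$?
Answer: $\frac{652946657}{33582} \approx 19443.0$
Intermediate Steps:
$\left(- \frac{11831}{-33582} + 5684\right) + 13759 = \left(\left(-11831\right) \left(- \frac{1}{33582}\right) + 5684\right) + 13759 = \left(\frac{11831}{33582} + 5684\right) + 13759 = \frac{190891919}{33582} + 13759 = \frac{652946657}{33582}$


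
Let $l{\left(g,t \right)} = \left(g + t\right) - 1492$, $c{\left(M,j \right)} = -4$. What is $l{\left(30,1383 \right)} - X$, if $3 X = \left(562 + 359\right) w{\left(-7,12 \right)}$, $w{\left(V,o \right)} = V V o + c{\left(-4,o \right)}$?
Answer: $-179367$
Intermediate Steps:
$l{\left(g,t \right)} = -1492 + g + t$
$w{\left(V,o \right)} = -4 + o V^{2}$ ($w{\left(V,o \right)} = V V o - 4 = V^{2} o - 4 = o V^{2} - 4 = -4 + o V^{2}$)
$X = 179288$ ($X = \frac{\left(562 + 359\right) \left(-4 + 12 \left(-7\right)^{2}\right)}{3} = \frac{921 \left(-4 + 12 \cdot 49\right)}{3} = \frac{921 \left(-4 + 588\right)}{3} = \frac{921 \cdot 584}{3} = \frac{1}{3} \cdot 537864 = 179288$)
$l{\left(30,1383 \right)} - X = \left(-1492 + 30 + 1383\right) - 179288 = -79 - 179288 = -179367$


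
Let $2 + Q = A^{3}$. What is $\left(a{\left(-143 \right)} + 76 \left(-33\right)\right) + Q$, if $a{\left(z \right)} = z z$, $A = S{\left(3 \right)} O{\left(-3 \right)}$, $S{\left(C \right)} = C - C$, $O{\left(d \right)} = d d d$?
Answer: $17939$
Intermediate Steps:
$O{\left(d \right)} = d^{3}$ ($O{\left(d \right)} = d^{2} d = d^{3}$)
$S{\left(C \right)} = 0$
$A = 0$ ($A = 0 \left(-3\right)^{3} = 0 \left(-27\right) = 0$)
$Q = -2$ ($Q = -2 + 0^{3} = -2 + 0 = -2$)
$a{\left(z \right)} = z^{2}$
$\left(a{\left(-143 \right)} + 76 \left(-33\right)\right) + Q = \left(\left(-143\right)^{2} + 76 \left(-33\right)\right) - 2 = \left(20449 - 2508\right) - 2 = 17941 - 2 = 17939$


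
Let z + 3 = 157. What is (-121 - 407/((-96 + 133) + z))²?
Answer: 553096324/36481 ≈ 15161.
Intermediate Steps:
z = 154 (z = -3 + 157 = 154)
(-121 - 407/((-96 + 133) + z))² = (-121 - 407/((-96 + 133) + 154))² = (-121 - 407/(37 + 154))² = (-121 - 407/191)² = (-23518/191)² = 553096324/36481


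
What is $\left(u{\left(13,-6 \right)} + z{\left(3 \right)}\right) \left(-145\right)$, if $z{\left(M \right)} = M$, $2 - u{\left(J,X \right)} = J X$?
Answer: $-12035$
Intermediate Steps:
$u{\left(J,X \right)} = 2 - J X$
$\left(u{\left(13,-6 \right)} + z{\left(3 \right)}\right) \left(-145\right) = \left(\left(2 - 13 \left(-6\right)\right) + 3\right) \left(-145\right) = \left(\left(2 + 78\right) + 3\right) \left(-145\right) = \left(80 + 3\right) \left(-145\right) = 83 \left(-145\right) = -12035$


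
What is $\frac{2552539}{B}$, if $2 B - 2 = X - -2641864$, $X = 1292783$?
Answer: $\frac{5105078}{3934649} \approx 1.2975$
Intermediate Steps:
$B = \frac{3934649}{2}$ ($B = 1 + \frac{1292783 - -2641864}{2} = 1 + \frac{1292783 + 2641864}{2} = 1 + \frac{1}{2} \cdot 3934647 = 1 + \frac{3934647}{2} = \frac{3934649}{2} \approx 1.9673 \cdot 10^{6}$)
$\frac{2552539}{B} = \frac{2552539}{\frac{3934649}{2}} = 2552539 \cdot \frac{2}{3934649} = \frac{5105078}{3934649}$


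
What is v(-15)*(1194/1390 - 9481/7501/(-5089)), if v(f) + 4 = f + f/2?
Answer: -604084060592/26529949355 ≈ -22.770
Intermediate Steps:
v(f) = -4 + 3*f/2 (v(f) = -4 + (f + f/2) = -4 + 3*f/2)
v(-15)*(1194/1390 - 9481/7501/(-5089)) = (-4 + (3/2)*(-15))*(1194/1390 - 9481/7501/(-5089)) = (-4 - 45/2)*(1194*(1/1390) - 9481*1/7501*(-1/5089)) = -53*(597/695 - 9481/7501*(-1/5089))/2 = -53*(597/695 + 9481/38172589)/2 = -53/2*22795624928/26529949355 = -604084060592/26529949355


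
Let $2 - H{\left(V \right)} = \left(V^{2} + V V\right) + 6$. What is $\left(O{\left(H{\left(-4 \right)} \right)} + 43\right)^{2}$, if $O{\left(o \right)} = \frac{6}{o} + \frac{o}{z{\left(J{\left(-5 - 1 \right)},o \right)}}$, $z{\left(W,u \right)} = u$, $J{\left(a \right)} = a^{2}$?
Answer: $\frac{69169}{36} \approx 1921.4$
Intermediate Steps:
$H{\left(V \right)} = -4 - 2 V^{2}$ ($H{\left(V \right)} = 2 - \left(\left(V^{2} + V V\right) + 6\right) = 2 - \left(\left(V^{2} + V^{2}\right) + 6\right) = 2 - \left(2 V^{2} + 6\right) = 2 - \left(6 + 2 V^{2}\right) = -4 - 2 V^{2}$)
$O{\left(o \right)} = 1 + \frac{6}{o}$ ($O{\left(o \right)} = \frac{6}{o} + \frac{o}{o} = \frac{6}{o} + 1 = 1 + \frac{6}{o}$)
$\left(O{\left(H{\left(-4 \right)} \right)} + 43\right)^{2} = \left(\frac{6 - \left(4 + 2 \left(-4\right)^{2}\right)}{-4 - 2 \left(-4\right)^{2}} + 43\right)^{2} = \left(\frac{6 - 36}{-4 - 32} + 43\right)^{2} = \left(\frac{6 - 36}{-36} + 43\right)^{2} = \left(\left(- \frac{1}{36}\right) \left(-30\right) + 43\right)^{2} = \left(\frac{5}{6} + 43\right)^{2} = \left(\frac{263}{6}\right)^{2} = \frac{69169}{36}$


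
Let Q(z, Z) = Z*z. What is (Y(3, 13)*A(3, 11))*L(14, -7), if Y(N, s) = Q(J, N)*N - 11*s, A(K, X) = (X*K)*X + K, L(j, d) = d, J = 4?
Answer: 274134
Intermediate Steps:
A(K, X) = K + K*X**2 (A(K, X) = (K*X)*X + K = K*X**2 + K = K + K*X**2)
Y(N, s) = -11*s + 4*N**2 (Y(N, s) = (N*4)*N - 11*s = (4*N)*N - 11*s = 4*N**2 - 11*s = -11*s + 4*N**2)
(Y(3, 13)*A(3, 11))*L(14, -7) = ((-11*13 + 4*3**2)*(3*(1 + 11**2)))*(-7) = ((-143 + 4*9)*(3*(1 + 121)))*(-7) = ((-143 + 36)*(3*122))*(-7) = -107*366*(-7) = -39162*(-7) = 274134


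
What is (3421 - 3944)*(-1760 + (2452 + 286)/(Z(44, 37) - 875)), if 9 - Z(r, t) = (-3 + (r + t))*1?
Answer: 435182547/472 ≈ 9.2200e+5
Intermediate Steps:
Z(r, t) = 12 - r - t (Z(r, t) = 9 - (-3 + (r + t)) = 9 - (-3 + r + t) = 9 + (3 - r - t) = 12 - r - t)
(3421 - 3944)*(-1760 + (2452 + 286)/(Z(44, 37) - 875)) = (3421 - 3944)*(-1760 + (2452 + 286)/((12 - 1*44 - 1*37) - 875)) = -523*(-1760 + 2738/((12 - 44 - 37) - 875)) = -523*(-1760 + 2738/(-69 - 875)) = -523*(-1760 + 2738/(-944)) = -523*(-1760 + 2738*(-1/944)) = -523*(-1760 - 1369/472) = -523*(-832089/472) = 435182547/472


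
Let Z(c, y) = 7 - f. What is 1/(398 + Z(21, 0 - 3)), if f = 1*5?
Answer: 1/400 ≈ 0.0025000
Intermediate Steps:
f = 5
Z(c, y) = 2 (Z(c, y) = 7 - 1*5 = 7 - 5 = 2)
1/(398 + Z(21, 0 - 3)) = 1/(398 + 2) = 1/400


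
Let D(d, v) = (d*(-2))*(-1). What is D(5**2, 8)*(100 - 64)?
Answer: 1800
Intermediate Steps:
D(d, v) = 2*d (D(d, v) = -2*d*(-1) = 2*d)
D(5**2, 8)*(100 - 64) = (2*5**2)*(100 - 64) = (2*25)*36 = 50*36 = 1800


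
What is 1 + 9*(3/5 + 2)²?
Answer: 1546/25 ≈ 61.840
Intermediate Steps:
1 + 9*(3/5 + 2)² = 1 + 9*(3*(⅕) + 2)² = 1 + 9*(⅗ + 2)² = 1 + 9*(13/5)² = 1 + 9*(169/25) = 1 + 1521/25 = 1546/25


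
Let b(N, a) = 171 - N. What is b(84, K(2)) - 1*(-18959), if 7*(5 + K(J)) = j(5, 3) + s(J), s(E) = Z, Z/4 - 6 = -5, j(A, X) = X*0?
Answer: 19046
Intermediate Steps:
j(A, X) = 0
Z = 4 (Z = 24 + 4*(-5) = 24 - 20 = 4)
s(E) = 4
K(J) = -31/7 (K(J) = -5 + (0 + 4)/7 = -5 + (⅐)*4 = -5 + 4/7 = -31/7)
b(84, K(2)) - 1*(-18959) = (171 - 1*84) - 1*(-18959) = (171 - 84) + 18959 = 87 + 18959 = 19046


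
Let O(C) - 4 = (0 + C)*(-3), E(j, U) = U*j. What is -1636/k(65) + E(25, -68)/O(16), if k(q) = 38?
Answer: -923/209 ≈ -4.4163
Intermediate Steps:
O(C) = 4 - 3*C (O(C) = 4 + (0 + C)*(-3) = 4 + C*(-3) = 4 - 3*C)
-1636/k(65) + E(25, -68)/O(16) = -1636/38 + (-68*25)/(4 - 3*16) = -1636*1/38 - 1700/(4 - 48) = -818/19 - 1700/(-44) = -818/19 - 1700*(-1/44) = -818/19 + 425/11 = -923/209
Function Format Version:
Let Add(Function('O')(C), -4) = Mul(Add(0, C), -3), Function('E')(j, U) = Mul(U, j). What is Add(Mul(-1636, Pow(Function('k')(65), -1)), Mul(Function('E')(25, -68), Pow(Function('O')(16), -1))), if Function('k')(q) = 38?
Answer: Rational(-923, 209) ≈ -4.4163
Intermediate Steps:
Function('O')(C) = Add(4, Mul(-3, C)) (Function('O')(C) = Add(4, Mul(Add(0, C), -3)) = Add(4, Mul(C, -3)) = Add(4, Mul(-3, C)))
Add(Mul(-1636, Pow(Function('k')(65), -1)), Mul(Function('E')(25, -68), Pow(Function('O')(16), -1))) = Add(Mul(-1636, Pow(38, -1)), Mul(Mul(-68, 25), Pow(Add(4, Mul(-3, 16)), -1))) = Add(Mul(-1636, Rational(1, 38)), Mul(-1700, Pow(Add(4, -48), -1))) = Add(Rational(-818, 19), Mul(-1700, Pow(-44, -1))) = Add(Rational(-818, 19), Mul(-1700, Rational(-1, 44))) = Add(Rational(-818, 19), Rational(425, 11)) = Rational(-923, 209)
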